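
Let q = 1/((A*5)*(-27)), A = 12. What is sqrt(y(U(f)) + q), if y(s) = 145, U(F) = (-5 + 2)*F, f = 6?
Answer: sqrt(1174495)/90 ≈ 12.042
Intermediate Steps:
U(F) = -3*F
q = -1/1620 (q = 1/((12*5)*(-27)) = 1/(60*(-27)) = 1/(-1620) = -1/1620 ≈ -0.00061728)
sqrt(y(U(f)) + q) = sqrt(145 - 1/1620) = sqrt(234899/1620) = sqrt(1174495)/90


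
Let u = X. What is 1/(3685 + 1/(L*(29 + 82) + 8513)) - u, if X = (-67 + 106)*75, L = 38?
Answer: -137222665069/46913736 ≈ -2925.0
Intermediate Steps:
X = 2925 (X = 39*75 = 2925)
u = 2925
1/(3685 + 1/(L*(29 + 82) + 8513)) - u = 1/(3685 + 1/(38*(29 + 82) + 8513)) - 1*2925 = 1/(3685 + 1/(38*111 + 8513)) - 2925 = 1/(3685 + 1/(4218 + 8513)) - 2925 = 1/(3685 + 1/12731) - 2925 = 1/(46913736/12731) - 2925 = 12731/46913736 - 2925 = -137222665069/46913736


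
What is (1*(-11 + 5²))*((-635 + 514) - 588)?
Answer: -9926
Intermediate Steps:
(1*(-11 + 5²))*((-635 + 514) - 588) = (1*(-11 + 25))*(-121 - 588) = (1*14)*(-709) = 14*(-709) = -9926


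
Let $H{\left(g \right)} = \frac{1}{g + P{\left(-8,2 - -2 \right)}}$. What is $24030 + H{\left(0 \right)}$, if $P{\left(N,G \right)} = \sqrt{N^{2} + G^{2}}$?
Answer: $24030 + \frac{\sqrt{5}}{20} \approx 24030.0$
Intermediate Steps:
$P{\left(N,G \right)} = \sqrt{G^{2} + N^{2}}$
$H{\left(g \right)} = \frac{1}{g + 4 \sqrt{5}}$ ($H{\left(g \right)} = \frac{1}{g + \sqrt{\left(2 - -2\right)^{2} + \left(-8\right)^{2}}} = \frac{1}{g + \sqrt{\left(2 + 2\right)^{2} + 64}} = \frac{1}{g + \sqrt{4^{2} + 64}} = \frac{1}{g + \sqrt{16 + 64}} = \frac{1}{g + \sqrt{80}} = \frac{1}{g + 4 \sqrt{5}}$)
$24030 + H{\left(0 \right)} = 24030 + \frac{1}{0 + 4 \sqrt{5}} = 24030 + \frac{1}{4 \sqrt{5}} = 24030 + \frac{\sqrt{5}}{20}$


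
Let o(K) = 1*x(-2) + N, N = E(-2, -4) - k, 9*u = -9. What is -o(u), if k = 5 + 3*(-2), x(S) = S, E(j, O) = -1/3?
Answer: 4/3 ≈ 1.3333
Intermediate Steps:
E(j, O) = -⅓ (E(j, O) = -1*⅓ = -⅓)
u = -1 (u = (⅑)*(-9) = -1)
k = -1 (k = 5 - 6 = -1)
N = ⅔ (N = -⅓ - 1*(-1) = -⅓ + 1 = ⅔ ≈ 0.66667)
o(K) = -4/3 (o(K) = 1*(-2) + ⅔ = -2 + ⅔ = -4/3)
-o(u) = -1*(-4/3) = 4/3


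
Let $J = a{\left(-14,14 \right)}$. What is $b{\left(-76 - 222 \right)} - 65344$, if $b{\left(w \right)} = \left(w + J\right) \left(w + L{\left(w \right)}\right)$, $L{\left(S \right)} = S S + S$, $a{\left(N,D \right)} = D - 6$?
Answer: $-25645664$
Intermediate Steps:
$a{\left(N,D \right)} = -6 + D$
$L{\left(S \right)} = S + S^{2}$ ($L{\left(S \right)} = S^{2} + S = S + S^{2}$)
$J = 8$ ($J = -6 + 14 = 8$)
$b{\left(w \right)} = \left(8 + w\right) \left(w + w \left(1 + w\right)\right)$ ($b{\left(w \right)} = \left(w + 8\right) \left(w + w \left(1 + w\right)\right) = \left(8 + w\right) \left(w + w \left(1 + w\right)\right)$)
$b{\left(-76 - 222 \right)} - 65344 = \left(-76 - 222\right) \left(16 + \left(-76 - 222\right)^{2} + 10 \left(-76 - 222\right)\right) - 65344 = - 298 \left(16 + \left(-298\right)^{2} + 10 \left(-298\right)\right) - 65344 = - 298 \left(16 + 88804 - 2980\right) - 65344 = \left(-298\right) 85840 - 65344 = -25580320 - 65344 = -25645664$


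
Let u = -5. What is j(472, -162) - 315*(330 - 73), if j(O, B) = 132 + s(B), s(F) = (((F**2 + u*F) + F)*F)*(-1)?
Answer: 4275681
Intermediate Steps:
s(F) = -F*(F**2 - 4*F) (s(F) = (((F**2 - 5*F) + F)*F)*(-1) = ((F**2 - 4*F)*F)*(-1) = (F*(F**2 - 4*F))*(-1) = -F*(F**2 - 4*F))
j(O, B) = 132 + B**2*(4 - B)
j(472, -162) - 315*(330 - 73) = (132 + (-162)**2*(4 - 1*(-162))) - 315*(330 - 73) = (132 + 26244*(4 + 162)) - 315*257 = (132 + 26244*166) - 80955 = (132 + 4356504) - 80955 = 4356636 - 80955 = 4275681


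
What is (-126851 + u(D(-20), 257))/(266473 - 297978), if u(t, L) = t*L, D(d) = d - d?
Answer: 126851/31505 ≈ 4.0264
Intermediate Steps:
D(d) = 0
u(t, L) = L*t
(-126851 + u(D(-20), 257))/(266473 - 297978) = (-126851 + 257*0)/(266473 - 297978) = (-126851 + 0)/(-31505) = -126851*(-1/31505) = 126851/31505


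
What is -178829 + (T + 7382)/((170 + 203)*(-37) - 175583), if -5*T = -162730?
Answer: -4233423908/23673 ≈ -1.7883e+5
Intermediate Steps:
T = 32546 (T = -⅕*(-162730) = 32546)
-178829 + (T + 7382)/((170 + 203)*(-37) - 175583) = -178829 + (32546 + 7382)/((170 + 203)*(-37) - 175583) = -178829 + 39928/(373*(-37) - 175583) = -178829 + 39928/(-13801 - 175583) = -178829 + 39928/(-189384) = -178829 + 39928*(-1/189384) = -178829 - 4991/23673 = -4233423908/23673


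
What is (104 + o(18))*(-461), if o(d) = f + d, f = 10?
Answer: -60852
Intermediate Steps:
o(d) = 10 + d
(104 + o(18))*(-461) = (104 + (10 + 18))*(-461) = (104 + 28)*(-461) = 132*(-461) = -60852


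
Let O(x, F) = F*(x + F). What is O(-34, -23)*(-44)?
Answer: -57684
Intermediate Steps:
O(x, F) = F*(F + x)
O(-34, -23)*(-44) = -23*(-23 - 34)*(-44) = -23*(-57)*(-44) = 1311*(-44) = -57684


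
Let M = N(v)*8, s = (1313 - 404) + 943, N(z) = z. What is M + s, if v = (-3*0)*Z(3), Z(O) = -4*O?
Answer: 1852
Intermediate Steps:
v = 0 (v = (-3*0)*(-4*3) = 0*(-12) = 0)
s = 1852 (s = 909 + 943 = 1852)
M = 0 (M = 0*8 = 0)
M + s = 0 + 1852 = 1852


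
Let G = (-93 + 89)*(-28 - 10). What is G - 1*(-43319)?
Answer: 43471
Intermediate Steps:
G = 152 (G = -4*(-38) = 152)
G - 1*(-43319) = 152 - 1*(-43319) = 152 + 43319 = 43471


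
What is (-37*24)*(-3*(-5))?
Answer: -13320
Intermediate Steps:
(-37*24)*(-3*(-5)) = -888*15 = -13320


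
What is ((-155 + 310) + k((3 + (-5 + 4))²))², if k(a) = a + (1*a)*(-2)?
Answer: 22801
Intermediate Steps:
k(a) = -a (k(a) = a + a*(-2) = a - 2*a = -a)
((-155 + 310) + k((3 + (-5 + 4))²))² = ((-155 + 310) - (3 + (-5 + 4))²)² = (155 - (3 - 1)²)² = (155 - 1*2²)² = (155 - 1*4)² = (155 - 4)² = 151² = 22801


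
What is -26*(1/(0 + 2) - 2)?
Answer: 39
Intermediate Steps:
-26*(1/(0 + 2) - 2) = -26*(1/2 - 2) = -26*(½ - 2) = -26*(-3/2) = 39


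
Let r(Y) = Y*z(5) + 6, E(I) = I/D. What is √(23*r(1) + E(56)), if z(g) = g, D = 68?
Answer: √73355/17 ≈ 15.932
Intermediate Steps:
E(I) = I/68
r(Y) = 6 + 5*Y (r(Y) = Y*5 + 6 = 5*Y + 6 = 6 + 5*Y)
√(23*r(1) + E(56)) = √(23*(6 + 5*1) + (1/68)*56) = √(23*(6 + 5) + 14/17) = √(23*11 + 14/17) = √(253 + 14/17) = √(4315/17) = √73355/17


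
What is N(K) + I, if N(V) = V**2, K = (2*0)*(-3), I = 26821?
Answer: 26821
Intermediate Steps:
K = 0 (K = 0*(-3) = 0)
N(K) + I = 0**2 + 26821 = 0 + 26821 = 26821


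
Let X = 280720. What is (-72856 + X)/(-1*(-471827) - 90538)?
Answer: 207864/381289 ≈ 0.54516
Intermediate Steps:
(-72856 + X)/(-1*(-471827) - 90538) = (-72856 + 280720)/(-1*(-471827) - 90538) = 207864/(471827 - 90538) = 207864/381289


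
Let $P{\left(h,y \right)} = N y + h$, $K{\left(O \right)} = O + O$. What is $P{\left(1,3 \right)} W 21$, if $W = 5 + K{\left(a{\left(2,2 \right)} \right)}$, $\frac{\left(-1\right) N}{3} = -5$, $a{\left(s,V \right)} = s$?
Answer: $8694$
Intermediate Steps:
$K{\left(O \right)} = 2 O$
$N = 15$ ($N = \left(-3\right) \left(-5\right) = 15$)
$P{\left(h,y \right)} = h + 15 y$ ($P{\left(h,y \right)} = 15 y + h = h + 15 y$)
$W = 9$ ($W = 5 + 2 \cdot 2 = 5 + 4 = 9$)
$P{\left(1,3 \right)} W 21 = \left(1 + 15 \cdot 3\right) 9 \cdot 21 = \left(1 + 45\right) 9 \cdot 21 = 46 \cdot 9 \cdot 21 = 414 \cdot 21 = 8694$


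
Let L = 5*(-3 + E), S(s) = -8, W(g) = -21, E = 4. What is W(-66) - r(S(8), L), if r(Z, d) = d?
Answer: -26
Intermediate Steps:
L = 5 (L = 5*(-3 + 4) = 5*1 = 5)
W(-66) - r(S(8), L) = -21 - 1*5 = -21 - 5 = -26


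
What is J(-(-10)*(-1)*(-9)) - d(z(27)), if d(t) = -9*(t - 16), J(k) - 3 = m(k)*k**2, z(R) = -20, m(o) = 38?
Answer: 307479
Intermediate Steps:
J(k) = 3 + 38*k**2
d(t) = 144 - 9*t (d(t) = -9*(-16 + t) = 144 - 9*t)
J(-(-10)*(-1)*(-9)) - d(z(27)) = (3 + 38*(-(-10)*(-1)*(-9))**2) - (144 - 9*(-20)) = (3 + 38*(-10*1*(-9))**2) - (144 + 180) = (3 + 38*(-10*(-9))**2) - 1*324 = (3 + 38*90**2) - 324 = (3 + 38*8100) - 324 = (3 + 307800) - 324 = 307803 - 324 = 307479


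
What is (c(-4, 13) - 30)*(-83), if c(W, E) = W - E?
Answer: 3901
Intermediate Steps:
(c(-4, 13) - 30)*(-83) = ((-4 - 1*13) - 30)*(-83) = ((-4 - 13) - 30)*(-83) = (-17 - 30)*(-83) = -47*(-83) = 3901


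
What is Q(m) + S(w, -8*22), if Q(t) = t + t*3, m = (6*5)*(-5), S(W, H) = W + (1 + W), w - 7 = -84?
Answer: -753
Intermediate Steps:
w = -77 (w = 7 - 84 = -77)
S(W, H) = 1 + 2*W
m = -150 (m = 30*(-5) = -150)
Q(t) = 4*t (Q(t) = t + 3*t = 4*t)
Q(m) + S(w, -8*22) = 4*(-150) + (1 + 2*(-77)) = -600 + (1 - 154) = -600 - 153 = -753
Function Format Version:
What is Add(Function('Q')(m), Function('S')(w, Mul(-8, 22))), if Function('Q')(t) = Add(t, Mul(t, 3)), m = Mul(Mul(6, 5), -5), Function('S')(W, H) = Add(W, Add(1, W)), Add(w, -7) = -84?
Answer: -753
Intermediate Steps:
w = -77 (w = Add(7, -84) = -77)
Function('S')(W, H) = Add(1, Mul(2, W))
m = -150 (m = Mul(30, -5) = -150)
Function('Q')(t) = Mul(4, t) (Function('Q')(t) = Add(t, Mul(3, t)) = Mul(4, t))
Add(Function('Q')(m), Function('S')(w, Mul(-8, 22))) = Add(Mul(4, -150), Add(1, Mul(2, -77))) = Add(-600, Add(1, -154)) = Add(-600, -153) = -753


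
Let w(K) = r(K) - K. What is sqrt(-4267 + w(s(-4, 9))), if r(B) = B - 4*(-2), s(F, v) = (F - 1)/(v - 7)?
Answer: I*sqrt(4259) ≈ 65.261*I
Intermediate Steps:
s(F, v) = (-1 + F)/(-7 + v)
r(B) = 8 + B (r(B) = B + 8 = 8 + B)
w(K) = 8 (w(K) = (8 + K) - K = 8)
sqrt(-4267 + w(s(-4, 9))) = sqrt(-4267 + 8) = sqrt(-4259) = I*sqrt(4259)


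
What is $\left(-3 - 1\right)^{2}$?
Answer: $16$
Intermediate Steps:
$\left(-3 - 1\right)^{2} = \left(-4\right)^{2} = 16$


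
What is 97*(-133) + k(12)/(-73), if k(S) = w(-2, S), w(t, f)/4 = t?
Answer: -941765/73 ≈ -12901.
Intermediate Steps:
w(t, f) = 4*t
k(S) = -8 (k(S) = 4*(-2) = -8)
97*(-133) + k(12)/(-73) = 97*(-133) - 8/(-73) = -12901 - 8*(-1/73) = -12901 + 8/73 = -941765/73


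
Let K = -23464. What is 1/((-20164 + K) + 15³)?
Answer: -1/40253 ≈ -2.4843e-5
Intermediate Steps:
1/((-20164 + K) + 15³) = 1/((-20164 - 23464) + 15³) = 1/(-43628 + 3375) = 1/(-40253) = -1/40253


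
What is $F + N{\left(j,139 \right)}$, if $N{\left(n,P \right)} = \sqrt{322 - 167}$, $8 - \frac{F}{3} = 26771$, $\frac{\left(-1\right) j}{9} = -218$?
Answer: $-80289 + \sqrt{155} \approx -80277.0$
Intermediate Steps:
$j = 1962$ ($j = \left(-9\right) \left(-218\right) = 1962$)
$F = -80289$ ($F = 24 - 80313 = -80289$)
$N{\left(n,P \right)} = \sqrt{155}$
$F + N{\left(j,139 \right)} = -80289 + \sqrt{155}$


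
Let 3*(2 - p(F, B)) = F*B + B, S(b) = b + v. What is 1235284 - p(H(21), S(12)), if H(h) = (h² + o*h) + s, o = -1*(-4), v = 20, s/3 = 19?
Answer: 3724502/3 ≈ 1.2415e+6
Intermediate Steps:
s = 57 (s = 3*19 = 57)
S(b) = 20 + b (S(b) = b + 20 = 20 + b)
o = 4
H(h) = 57 + h² + 4*h (H(h) = (h² + 4*h) + 57 = 57 + h² + 4*h)
p(F, B) = 2 - B/3 - B*F/3 (p(F, B) = 2 - (F*B + B)/3 = 2 - (B*F + B)/3 = 2 - (B + B*F)/3 = 2 + (-B/3 - B*F/3) = 2 - B/3 - B*F/3)
1235284 - p(H(21), S(12)) = 1235284 - (2 - (20 + 12)/3 - (20 + 12)*(57 + 21² + 4*21)/3) = 1235284 - (2 - ⅓*32 - ⅓*32*(57 + 441 + 84)) = 1235284 - (2 - 32/3 - ⅓*32*582) = 1235284 - (2 - 32/3 - 6208) = 1235284 - 1*(-18650/3) = 1235284 + 18650/3 = 3724502/3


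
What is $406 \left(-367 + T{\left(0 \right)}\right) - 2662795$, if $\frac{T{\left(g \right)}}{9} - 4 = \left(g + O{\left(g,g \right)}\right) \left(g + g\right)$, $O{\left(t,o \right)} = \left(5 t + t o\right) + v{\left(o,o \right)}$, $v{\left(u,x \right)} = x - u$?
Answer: $-2797181$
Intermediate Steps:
$O{\left(t,o \right)} = 5 t + o t$ ($O{\left(t,o \right)} = \left(5 t + t o\right) + \left(o - o\right) = \left(5 t + o t\right) + 0 = 5 t + o t$)
$T{\left(g \right)} = 36 + 18 g \left(g + g \left(5 + g\right)\right)$ ($T{\left(g \right)} = 36 + 9 \left(g + g \left(5 + g\right)\right) \left(g + g\right) = 36 + 9 \left(g + g \left(5 + g\right)\right) 2 g = 36 + 9 \cdot 2 g \left(g + g \left(5 + g\right)\right) = 36 + 18 g \left(g + g \left(5 + g\right)\right)$)
$406 \left(-367 + T{\left(0 \right)}\right) - 2662795 = 406 \left(-367 + \left(36 + 18 \cdot 0^{3} + 108 \cdot 0^{2}\right)\right) - 2662795 = 406 \left(-367 + \left(36 + 18 \cdot 0 + 108 \cdot 0\right)\right) - 2662795 = 406 \left(-367 + \left(36 + 0 + 0\right)\right) - 2662795 = 406 \left(-367 + 36\right) - 2662795 = 406 \left(-331\right) - 2662795 = -134386 - 2662795 = -2797181$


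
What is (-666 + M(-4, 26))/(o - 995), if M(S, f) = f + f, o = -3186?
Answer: 614/4181 ≈ 0.14685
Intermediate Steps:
M(S, f) = 2*f
(-666 + M(-4, 26))/(o - 995) = (-666 + 2*26)/(-3186 - 995) = (-666 + 52)/(-4181) = -614*(-1/4181) = 614/4181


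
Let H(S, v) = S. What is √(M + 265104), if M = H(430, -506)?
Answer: √265534 ≈ 515.30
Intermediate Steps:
M = 430
√(M + 265104) = √(430 + 265104) = √265534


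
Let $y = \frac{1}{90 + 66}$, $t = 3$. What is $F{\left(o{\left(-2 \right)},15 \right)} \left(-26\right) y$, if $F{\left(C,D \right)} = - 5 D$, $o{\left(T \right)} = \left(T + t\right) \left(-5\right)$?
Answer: $\frac{25}{2} \approx 12.5$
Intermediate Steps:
$o{\left(T \right)} = -15 - 5 T$ ($o{\left(T \right)} = \left(T + 3\right) \left(-5\right) = \left(3 + T\right) \left(-5\right) = -15 - 5 T$)
$y = \frac{1}{156} \approx 0.0064103$
$F{\left(o{\left(-2 \right)},15 \right)} \left(-26\right) y = \left(-5\right) 15 \left(-26\right) \frac{1}{156} = \left(-75\right) \left(-26\right) \frac{1}{156} = 1950 \cdot \frac{1}{156} = \frac{25}{2}$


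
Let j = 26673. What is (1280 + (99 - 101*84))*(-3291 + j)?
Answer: -166129110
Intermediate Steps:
(1280 + (99 - 101*84))*(-3291 + j) = (1280 + (99 - 101*84))*(-3291 + 26673) = (1280 + (99 - 8484))*23382 = (1280 - 8385)*23382 = -7105*23382 = -166129110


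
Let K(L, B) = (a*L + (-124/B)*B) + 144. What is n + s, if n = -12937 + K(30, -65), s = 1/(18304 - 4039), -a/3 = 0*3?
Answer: -184261004/14265 ≈ -12917.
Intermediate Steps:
a = 0 (a = -0*3 = -3*0 = 0)
K(L, B) = 20 (K(L, B) = (0*L + (-124/B)*B) + 144 = (0 - 124) + 144 = -124 + 144 = 20)
s = 1/14265 ≈ 7.0102e-5
n = -12917 (n = -12937 + 20 = -12917)
n + s = -12917 + 1/14265 = -184261004/14265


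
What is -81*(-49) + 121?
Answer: 4090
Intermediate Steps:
-81*(-49) + 121 = 3969 + 121 = 4090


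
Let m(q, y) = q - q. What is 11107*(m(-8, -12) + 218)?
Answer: 2421326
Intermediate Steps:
m(q, y) = 0
11107*(m(-8, -12) + 218) = 11107*(0 + 218) = 11107*218 = 2421326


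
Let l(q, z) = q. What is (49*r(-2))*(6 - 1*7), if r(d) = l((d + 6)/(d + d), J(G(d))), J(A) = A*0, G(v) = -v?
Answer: 49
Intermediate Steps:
J(A) = 0
r(d) = (6 + d)/(2*d) (r(d) = (d + 6)/(d + d) = (6 + d)/((2*d)) = (6 + d)*(1/(2*d)) = (6 + d)/(2*d))
(49*r(-2))*(6 - 1*7) = (49*((1/2)*(6 - 2)/(-2)))*(6 - 1*7) = (49*((1/2)*(-1/2)*4))*(6 - 7) = (49*(-1))*(-1) = -49*(-1) = 49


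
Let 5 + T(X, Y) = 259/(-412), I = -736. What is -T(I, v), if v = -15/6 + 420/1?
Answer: 2319/412 ≈ 5.6286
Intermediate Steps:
v = 835/2 (v = -15*⅙ + 420*1 = -5/2 + 420 = 835/2 ≈ 417.50)
T(X, Y) = -2319/412 (T(X, Y) = -5 + 259/(-412) = -5 + 259*(-1/412) = -5 - 259/412 = -2319/412)
-T(I, v) = -1*(-2319/412) = 2319/412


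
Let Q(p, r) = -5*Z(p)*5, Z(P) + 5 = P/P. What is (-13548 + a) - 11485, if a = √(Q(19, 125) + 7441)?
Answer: -25033 + √7541 ≈ -24946.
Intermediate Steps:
Z(P) = -4 (Z(P) = -5 + P/P = -5 + 1 = -4)
Q(p, r) = 100 (Q(p, r) = -5*(-4)*5 = 20*5 = 100)
a = √7541 (a = √(100 + 7441) = √7541 ≈ 86.839)
(-13548 + a) - 11485 = (-13548 + √7541) - 11485 = -25033 + √7541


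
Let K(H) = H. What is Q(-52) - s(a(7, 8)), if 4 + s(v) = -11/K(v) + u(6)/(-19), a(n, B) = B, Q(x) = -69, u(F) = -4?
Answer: -9703/152 ≈ -63.836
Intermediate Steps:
s(v) = -72/19 - 11/v (s(v) = -4 + (-11/v - 4/(-19)) = -4 + (-11/v - 4*(-1/19)) = -4 + (-11/v + 4/19) = -4 + (4/19 - 11/v) = -72/19 - 11/v)
Q(-52) - s(a(7, 8)) = -69 - (-72/19 - 11/8) = -69 - 1*(-785/152) = -69 + 785/152 = -9703/152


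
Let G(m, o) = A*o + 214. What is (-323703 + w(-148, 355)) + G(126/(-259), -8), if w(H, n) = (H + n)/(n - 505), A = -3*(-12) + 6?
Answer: -16191319/50 ≈ -3.2383e+5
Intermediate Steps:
A = 42 (A = 36 + 6 = 42)
w(H, n) = (H + n)/(-505 + n)
G(m, o) = 214 + 42*o (G(m, o) = 42*o + 214 = 214 + 42*o)
(-323703 + w(-148, 355)) + G(126/(-259), -8) = (-323703 + (-148 + 355)/(-505 + 355)) + (214 + 42*(-8)) = (-323703 + 207/(-150)) + (214 - 336) = (-323703 - 1/150*207) - 122 = (-323703 - 69/50) - 122 = -16185219/50 - 122 = -16191319/50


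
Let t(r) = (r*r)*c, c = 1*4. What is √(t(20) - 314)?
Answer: √1286 ≈ 35.861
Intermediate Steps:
c = 4
t(r) = 4*r² (t(r) = (r*r)*4 = r²*4 = 4*r²)
√(t(20) - 314) = √(4*20² - 314) = √(4*400 - 314) = √(1600 - 314) = √1286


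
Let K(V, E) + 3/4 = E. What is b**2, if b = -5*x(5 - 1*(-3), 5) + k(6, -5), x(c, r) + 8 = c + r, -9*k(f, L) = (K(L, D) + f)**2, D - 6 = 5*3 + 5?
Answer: 369600625/20736 ≈ 17824.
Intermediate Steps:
D = 26 (D = 6 + (5*3 + 5) = 6 + (15 + 5) = 6 + 20 = 26)
K(V, E) = -3/4 + E
k(f, L) = -(101/4 + f)**2/9 (k(f, L) = -((-3/4 + 26) + f)**2/9 = -(101/4 + f)**2/9)
x(c, r) = -8 + c + r (x(c, r) = -8 + (c + r) = -8 + c + r)
b = -19225/144 (b = -5*(-8 + (5 - 1*(-3)) + 5) - (101 + 4*6)**2/144 = -5*(-8 + (5 + 3) + 5) - (101 + 24)**2/144 = -5*(-8 + 8 + 5) - 1/144*125**2 = -5*5 - 1/144*15625 = -25 - 15625/144 = -19225/144 ≈ -133.51)
b**2 = (-19225/144)**2 = 369600625/20736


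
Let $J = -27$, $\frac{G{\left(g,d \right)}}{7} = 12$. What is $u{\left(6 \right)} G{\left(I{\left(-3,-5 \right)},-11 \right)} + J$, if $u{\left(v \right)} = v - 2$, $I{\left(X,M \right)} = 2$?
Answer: $309$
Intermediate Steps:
$u{\left(v \right)} = -2 + v$ ($u{\left(v \right)} = v - 2 = -2 + v$)
$G{\left(g,d \right)} = 84$ ($G{\left(g,d \right)} = 7 \cdot 12 = 84$)
$u{\left(6 \right)} G{\left(I{\left(-3,-5 \right)},-11 \right)} + J = \left(-2 + 6\right) 84 - 27 = 4 \cdot 84 - 27 = 336 - 27 = 309$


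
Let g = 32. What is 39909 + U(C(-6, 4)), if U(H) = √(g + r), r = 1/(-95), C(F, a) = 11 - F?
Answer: 39909 + √288705/95 ≈ 39915.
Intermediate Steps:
r = -1/95 ≈ -0.010526
U(H) = √288705/95 (U(H) = √(32 - 1/95) = √(3039/95) = √288705/95)
39909 + U(C(-6, 4)) = 39909 + √288705/95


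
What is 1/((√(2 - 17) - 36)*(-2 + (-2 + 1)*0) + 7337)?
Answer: 7409/54893341 + 2*I*√15/54893341 ≈ 0.00013497 + 1.4111e-7*I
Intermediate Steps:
1/((√(2 - 17) - 36)*(-2 + (-2 + 1)*0) + 7337) = 1/((√(-15) - 36)*(-2 - 1*0) + 7337) = 1/((I*√15 - 36)*(-2 + 0) + 7337) = 1/((-36 + I*√15)*(-2) + 7337) = 1/((72 - 2*I*√15) + 7337) = 1/(7409 - 2*I*√15)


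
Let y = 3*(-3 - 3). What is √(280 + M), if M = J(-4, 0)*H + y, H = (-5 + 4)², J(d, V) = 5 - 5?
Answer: √262 ≈ 16.186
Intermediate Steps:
J(d, V) = 0
H = 1 (H = (-1)² = 1)
y = -18 (y = 3*(-6) = -18)
M = -18 (M = 0*1 - 18 = 0 - 18 = -18)
√(280 + M) = √(280 - 18) = √262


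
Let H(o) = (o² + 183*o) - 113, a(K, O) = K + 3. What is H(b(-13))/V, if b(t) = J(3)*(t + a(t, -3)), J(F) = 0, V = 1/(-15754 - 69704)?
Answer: 9656754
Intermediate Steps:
V = -1/85458 (V = 1/(-85458) = -1/85458 ≈ -1.1702e-5)
a(K, O) = 3 + K
b(t) = 0 (b(t) = 0*(t + (3 + t)) = 0*(3 + 2*t) = 0)
H(o) = -113 + o² + 183*o
H(b(-13))/V = (-113 + 0² + 183*0)/(-1/85458) = (-113 + 0 + 0)*(-85458) = -113*(-85458) = 9656754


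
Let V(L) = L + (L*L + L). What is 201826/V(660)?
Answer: 100913/218460 ≈ 0.46193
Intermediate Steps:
V(L) = L² + 2*L (V(L) = L + (L² + L) = L + (L + L²) = L² + 2*L)
201826/V(660) = 201826/((660*(2 + 660))) = 201826/((660*662)) = 201826/436920 = 201826*(1/436920) = 100913/218460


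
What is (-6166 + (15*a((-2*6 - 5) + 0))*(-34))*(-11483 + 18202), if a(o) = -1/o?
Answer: -41630924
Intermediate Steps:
(-6166 + (15*a((-2*6 - 5) + 0))*(-34))*(-11483 + 18202) = (-6166 + (15*(-1/((-2*6 - 5) + 0)))*(-34))*(-11483 + 18202) = (-6166 + (15*(-1/((-12 - 5) + 0)))*(-34))*6719 = (-6166 + (15*(-1/(-17 + 0)))*(-34))*6719 = (-6166 + (15*(-1/(-17)))*(-34))*6719 = (-6166 + (15*(-1*(-1/17)))*(-34))*6719 = (-6166 + (15*(1/17))*(-34))*6719 = (-6166 + (15/17)*(-34))*6719 = (-6166 - 30)*6719 = -6196*6719 = -41630924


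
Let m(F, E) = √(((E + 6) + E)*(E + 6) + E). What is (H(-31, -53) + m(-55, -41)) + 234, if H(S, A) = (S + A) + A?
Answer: 97 + 3*√291 ≈ 148.18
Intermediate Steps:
m(F, E) = √(E + (6 + E)*(6 + 2*E)) (m(F, E) = √(((6 + E) + E)*(6 + E) + E) = √((6 + 2*E)*(6 + E) + E) = √((6 + E)*(6 + 2*E) + E) = √(E + (6 + E)*(6 + 2*E)))
H(S, A) = S + 2*A (H(S, A) = (A + S) + A = S + 2*A)
(H(-31, -53) + m(-55, -41)) + 234 = ((-31 + 2*(-53)) + √(36 + 2*(-41)² + 19*(-41))) + 234 = ((-31 - 106) + √(36 + 2*1681 - 779)) + 234 = (-137 + √(36 + 3362 - 779)) + 234 = (-137 + √2619) + 234 = (-137 + 3*√291) + 234 = 97 + 3*√291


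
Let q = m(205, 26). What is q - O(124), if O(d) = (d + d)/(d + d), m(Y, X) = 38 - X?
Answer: 11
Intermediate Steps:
q = 12 (q = 38 - 1*26 = 38 - 26 = 12)
O(d) = 1 (O(d) = (2*d)/((2*d)) = (2*d)*(1/(2*d)) = 1)
q - O(124) = 12 - 1*1 = 12 - 1 = 11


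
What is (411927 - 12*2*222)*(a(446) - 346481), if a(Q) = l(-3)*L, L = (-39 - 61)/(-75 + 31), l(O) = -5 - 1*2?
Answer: -1549738264134/11 ≈ -1.4089e+11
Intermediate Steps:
l(O) = -7 (l(O) = -5 - 2 = -7)
L = 25/11 (L = -100/(-44) = -100*(-1/44) = 25/11 ≈ 2.2727)
a(Q) = -175/11 (a(Q) = -7*25/11 = -175/11)
(411927 - 12*2*222)*(a(446) - 346481) = (411927 - 12*2*222)*(-175/11 - 346481) = (411927 - 24*222)*(-3811466/11) = (411927 - 5328)*(-3811466/11) = 406599*(-3811466/11) = -1549738264134/11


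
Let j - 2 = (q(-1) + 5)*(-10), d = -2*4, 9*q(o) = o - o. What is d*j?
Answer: 384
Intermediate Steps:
q(o) = 0 (q(o) = (o - o)/9 = (1/9)*0 = 0)
d = -8
j = -48 (j = 2 + (0 + 5)*(-10) = 2 + 5*(-10) = 2 - 50 = -48)
d*j = -8*(-48) = 384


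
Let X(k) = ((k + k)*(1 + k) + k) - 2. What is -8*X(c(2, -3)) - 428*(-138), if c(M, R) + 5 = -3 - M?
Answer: 57720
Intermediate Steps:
c(M, R) = -8 - M (c(M, R) = -5 + (-3 - M) = -8 - M)
X(k) = -2 + k + 2*k*(1 + k) (X(k) = ((2*k)*(1 + k) + k) - 2 = (2*k*(1 + k) + k) - 2 = (k + 2*k*(1 + k)) - 2 = -2 + k + 2*k*(1 + k))
-8*X(c(2, -3)) - 428*(-138) = -8*(-2 + 2*(-8 - 1*2)**2 + 3*(-8 - 1*2)) - 428*(-138) = -8*(-2 + 2*(-8 - 2)**2 + 3*(-8 - 2)) + 59064 = -8*(-2 + 2*(-10)**2 + 3*(-10)) + 59064 = -8*(-2 + 2*100 - 30) + 59064 = -8*(-2 + 200 - 30) + 59064 = -8*168 + 59064 = -1344 + 59064 = 57720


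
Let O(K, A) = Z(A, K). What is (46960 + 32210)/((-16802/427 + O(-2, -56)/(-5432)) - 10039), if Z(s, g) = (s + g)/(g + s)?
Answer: -26233137840/3339481141 ≈ -7.8555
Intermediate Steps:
Z(s, g) = 1 (Z(s, g) = (g + s)/(g + s) = 1)
O(K, A) = 1
(46960 + 32210)/((-16802/427 + O(-2, -56)/(-5432)) - 10039) = (46960 + 32210)/((-16802/427 + 1/(-5432)) - 10039) = 79170/((-16802*1/427 + 1*(-1/5432)) - 10039) = 79170/((-16802/427 - 1/5432) - 10039) = 79170/(-13038413/331352 - 10039) = 79170/(-3339481141/331352) = 79170*(-331352/3339481141) = -26233137840/3339481141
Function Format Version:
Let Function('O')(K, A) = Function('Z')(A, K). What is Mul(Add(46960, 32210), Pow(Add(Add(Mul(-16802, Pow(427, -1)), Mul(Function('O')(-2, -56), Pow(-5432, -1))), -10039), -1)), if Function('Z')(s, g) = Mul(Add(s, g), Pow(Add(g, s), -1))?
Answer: Rational(-26233137840, 3339481141) ≈ -7.8555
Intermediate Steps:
Function('Z')(s, g) = 1 (Function('Z')(s, g) = Mul(Add(g, s), Pow(Add(g, s), -1)) = 1)
Function('O')(K, A) = 1
Mul(Add(46960, 32210), Pow(Add(Add(Mul(-16802, Pow(427, -1)), Mul(Function('O')(-2, -56), Pow(-5432, -1))), -10039), -1)) = Mul(Add(46960, 32210), Pow(Add(Add(Mul(-16802, Pow(427, -1)), Mul(1, Pow(-5432, -1))), -10039), -1)) = Mul(79170, Pow(Add(Add(Mul(-16802, Rational(1, 427)), Mul(1, Rational(-1, 5432))), -10039), -1)) = Mul(79170, Pow(Add(Add(Rational(-16802, 427), Rational(-1, 5432)), -10039), -1)) = Mul(79170, Pow(Add(Rational(-13038413, 331352), -10039), -1)) = Mul(79170, Pow(Rational(-3339481141, 331352), -1)) = Mul(79170, Rational(-331352, 3339481141)) = Rational(-26233137840, 3339481141)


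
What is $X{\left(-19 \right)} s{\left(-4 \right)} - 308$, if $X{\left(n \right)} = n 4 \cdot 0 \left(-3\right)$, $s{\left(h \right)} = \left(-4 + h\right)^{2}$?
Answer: $-308$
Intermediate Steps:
$X{\left(n \right)} = 0$ ($X{\left(n \right)} = n 0 \left(-3\right) = n 0 = 0$)
$X{\left(-19 \right)} s{\left(-4 \right)} - 308 = 0 \left(-4 - 4\right)^{2} - 308 = 0 \left(-8\right)^{2} - 308 = 0 \cdot 64 - 308 = 0 - 308 = -308$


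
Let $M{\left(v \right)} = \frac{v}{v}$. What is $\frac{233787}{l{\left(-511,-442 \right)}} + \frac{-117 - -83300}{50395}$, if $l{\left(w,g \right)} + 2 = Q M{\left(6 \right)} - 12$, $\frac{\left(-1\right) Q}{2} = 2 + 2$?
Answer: $- \frac{11779865839}{1108690} \approx -10625.0$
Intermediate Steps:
$M{\left(v \right)} = 1$
$Q = -8$ ($Q = - 2 \left(2 + 2\right) = \left(-2\right) 4 = -8$)
$l{\left(w,g \right)} = -22$ ($l{\left(w,g \right)} = -2 - 20 = -22$)
$\frac{233787}{l{\left(-511,-442 \right)}} + \frac{-117 - -83300}{50395} = \frac{233787}{-22} + \frac{-117 - -83300}{50395} = 233787 \left(- \frac{1}{22}\right) + \left(-117 + 83300\right) \frac{1}{50395} = - \frac{233787}{22} + 83183 \cdot \frac{1}{50395} = - \frac{233787}{22} + \frac{83183}{50395} = - \frac{11779865839}{1108690}$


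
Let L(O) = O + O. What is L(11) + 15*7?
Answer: 127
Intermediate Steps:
L(O) = 2*O
L(11) + 15*7 = 2*11 + 15*7 = 22 + 105 = 127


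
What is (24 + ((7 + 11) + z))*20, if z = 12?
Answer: 1080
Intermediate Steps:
(24 + ((7 + 11) + z))*20 = (24 + ((7 + 11) + 12))*20 = (24 + (18 + 12))*20 = (24 + 30)*20 = 54*20 = 1080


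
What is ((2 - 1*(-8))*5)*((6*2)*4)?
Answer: 2400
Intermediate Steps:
((2 - 1*(-8))*5)*((6*2)*4) = ((2 + 8)*5)*(12*4) = (10*5)*48 = 50*48 = 2400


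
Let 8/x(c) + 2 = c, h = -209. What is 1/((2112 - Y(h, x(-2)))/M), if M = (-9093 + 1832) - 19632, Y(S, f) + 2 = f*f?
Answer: -26893/2110 ≈ -12.745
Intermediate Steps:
x(c) = 8/(-2 + c)
Y(S, f) = -2 + f**2 (Y(S, f) = -2 + f*f = -2 + f**2)
M = -26893 (M = -7261 - 19632 = -26893)
1/((2112 - Y(h, x(-2)))/M) = 1/((2112 - (-2 + (8/(-2 - 2))**2))/(-26893)) = 1/((2112 - (-2 + (8/(-4))**2))*(-1/26893)) = 1/((2112 - (-2 + (8*(-1/4))**2))*(-1/26893)) = 1/((2112 - (-2 + (-2)**2))*(-1/26893)) = 1/((2112 - (-2 + 4))*(-1/26893)) = 1/((2112 - 1*2)*(-1/26893)) = 1/((2112 - 2)*(-1/26893)) = 1/(2110*(-1/26893)) = 1/(-2110/26893) = -26893/2110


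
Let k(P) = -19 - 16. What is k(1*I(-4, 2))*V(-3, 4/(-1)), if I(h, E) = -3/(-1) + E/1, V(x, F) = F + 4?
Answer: 0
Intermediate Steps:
V(x, F) = 4 + F
I(h, E) = 3 + E (I(h, E) = -3*(-1) + E*1 = 3 + E)
k(P) = -35
k(1*I(-4, 2))*V(-3, 4/(-1)) = -35*(4 + 4/(-1)) = -35*(4 + 4*(-1)) = -35*(4 - 4) = -35*0 = 0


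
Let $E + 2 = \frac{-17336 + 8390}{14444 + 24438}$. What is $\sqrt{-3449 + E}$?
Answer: $\frac{2 i \sqrt{326100242881}}{19441} \approx 58.747 i$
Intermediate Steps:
$E = - \frac{43355}{19441}$ ($E = -2 + \frac{-17336 + 8390}{14444 + 24438} = -2 - \frac{8946}{38882} = -2 - \frac{4473}{19441} = - \frac{43355}{19441} \approx -2.2301$)
$\sqrt{-3449 + E} = \sqrt{-3449 - \frac{43355}{19441}} = \sqrt{- \frac{67095364}{19441}} = \frac{2 i \sqrt{326100242881}}{19441}$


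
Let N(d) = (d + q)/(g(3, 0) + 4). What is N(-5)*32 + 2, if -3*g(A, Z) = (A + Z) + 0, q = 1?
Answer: -122/3 ≈ -40.667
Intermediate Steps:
g(A, Z) = -A/3 - Z/3 (g(A, Z) = -((A + Z) + 0)/3 = -(A + Z)/3 = -A/3 - Z/3)
N(d) = ⅓ + d/3 (N(d) = (d + 1)/((-⅓*3 - ⅓*0) + 4) = (1 + d)/((-1 + 0) + 4) = (1 + d)/(-1 + 4) = (1 + d)/3 = (1 + d)*(⅓) = ⅓ + d/3)
N(-5)*32 + 2 = (⅓ + (⅓)*(-5))*32 + 2 = (⅓ - 5/3)*32 + 2 = -4/3*32 + 2 = -128/3 + 2 = -122/3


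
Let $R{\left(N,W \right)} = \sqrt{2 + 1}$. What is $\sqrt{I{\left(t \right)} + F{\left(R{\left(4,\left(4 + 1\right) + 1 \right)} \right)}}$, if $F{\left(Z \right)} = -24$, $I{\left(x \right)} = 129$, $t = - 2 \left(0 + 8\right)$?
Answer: $\sqrt{105} \approx 10.247$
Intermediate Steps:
$R{\left(N,W \right)} = \sqrt{3}$
$t = -16$ ($t = \left(-2\right) 8 = -16$)
$\sqrt{I{\left(t \right)} + F{\left(R{\left(4,\left(4 + 1\right) + 1 \right)} \right)}} = \sqrt{129 - 24} = \sqrt{105}$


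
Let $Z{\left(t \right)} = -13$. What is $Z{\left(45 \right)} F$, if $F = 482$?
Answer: $-6266$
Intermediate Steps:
$Z{\left(45 \right)} F = \left(-13\right) 482 = -6266$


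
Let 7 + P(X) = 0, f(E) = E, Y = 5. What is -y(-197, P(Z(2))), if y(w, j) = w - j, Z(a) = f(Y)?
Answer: 190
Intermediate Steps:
Z(a) = 5
P(X) = -7 (P(X) = -7 + 0 = -7)
-y(-197, P(Z(2))) = -(-197 - 1*(-7)) = -(-197 + 7) = -1*(-190) = 190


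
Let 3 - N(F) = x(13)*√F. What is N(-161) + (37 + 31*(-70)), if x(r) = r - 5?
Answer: -2130 - 8*I*√161 ≈ -2130.0 - 101.51*I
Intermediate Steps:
x(r) = -5 + r
N(F) = 3 - 8*√F (N(F) = 3 - (-5 + 13)*√F = 3 - 8*√F)
N(-161) + (37 + 31*(-70)) = (3 - 8*I*√161) + (37 + 31*(-70)) = (3 - 8*I*√161) + (37 - 2170) = (3 - 8*I*√161) - 2133 = -2130 - 8*I*√161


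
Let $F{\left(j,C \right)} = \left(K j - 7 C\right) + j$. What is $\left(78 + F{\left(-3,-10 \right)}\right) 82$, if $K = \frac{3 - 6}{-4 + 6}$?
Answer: $12259$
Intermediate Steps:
$K = - \frac{3}{2} \approx -1.5$
$F{\left(j,C \right)} = - 7 C - \frac{j}{2}$ ($F{\left(j,C \right)} = \left(- \frac{3 j}{2} - 7 C\right) + j = \left(- 7 C - \frac{3 j}{2}\right) + j = - 7 C - \frac{j}{2}$)
$\left(78 + F{\left(-3,-10 \right)}\right) 82 = \left(78 - - \frac{143}{2}\right) 82 = \left(78 + \left(70 + \frac{3}{2}\right)\right) 82 = \left(78 + \frac{143}{2}\right) 82 = \frac{299}{2} \cdot 82 = 12259$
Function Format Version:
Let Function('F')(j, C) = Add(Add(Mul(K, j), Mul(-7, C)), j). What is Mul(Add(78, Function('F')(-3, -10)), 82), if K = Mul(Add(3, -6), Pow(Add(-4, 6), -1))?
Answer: 12259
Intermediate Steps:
K = Rational(-3, 2) (K = Mul(-3, Pow(2, -1)) = Mul(-3, Rational(1, 2)) = Rational(-3, 2) ≈ -1.5000)
Function('F')(j, C) = Add(Mul(-7, C), Mul(Rational(-1, 2), j)) (Function('F')(j, C) = Add(Add(Mul(Rational(-3, 2), j), Mul(-7, C)), j) = Add(Add(Mul(-7, C), Mul(Rational(-3, 2), j)), j) = Add(Mul(-7, C), Mul(Rational(-1, 2), j)))
Mul(Add(78, Function('F')(-3, -10)), 82) = Mul(Add(78, Add(Mul(-7, -10), Mul(Rational(-1, 2), -3))), 82) = Mul(Add(78, Add(70, Rational(3, 2))), 82) = Mul(Add(78, Rational(143, 2)), 82) = Mul(Rational(299, 2), 82) = 12259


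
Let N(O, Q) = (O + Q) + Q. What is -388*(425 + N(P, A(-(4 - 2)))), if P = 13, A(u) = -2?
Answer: -168392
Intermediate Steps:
N(O, Q) = O + 2*Q
-388*(425 + N(P, A(-(4 - 2)))) = -388*(425 + (13 + 2*(-2))) = -388*(425 + (13 - 4)) = -388*(425 + 9) = -388*434 = -168392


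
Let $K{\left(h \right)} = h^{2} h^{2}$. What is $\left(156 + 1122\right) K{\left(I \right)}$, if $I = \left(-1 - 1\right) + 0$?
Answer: $20448$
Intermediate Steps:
$I = -2$ ($I = -2 + 0 = -2$)
$K{\left(h \right)} = h^{4}$
$\left(156 + 1122\right) K{\left(I \right)} = \left(156 + 1122\right) \left(-2\right)^{4} = 1278 \cdot 16 = 20448$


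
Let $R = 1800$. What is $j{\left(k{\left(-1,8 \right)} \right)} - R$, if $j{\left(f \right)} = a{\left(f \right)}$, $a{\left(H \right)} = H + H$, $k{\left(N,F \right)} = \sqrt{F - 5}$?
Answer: $-1800 + 2 \sqrt{3} \approx -1796.5$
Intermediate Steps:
$k{\left(N,F \right)} = \sqrt{-5 + F}$
$a{\left(H \right)} = 2 H$
$j{\left(f \right)} = 2 f$
$j{\left(k{\left(-1,8 \right)} \right)} - R = 2 \sqrt{-5 + 8} - 1800 = 2 \sqrt{3} - 1800 = -1800 + 2 \sqrt{3}$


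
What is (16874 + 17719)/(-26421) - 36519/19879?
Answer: -550847582/175074353 ≈ -3.1464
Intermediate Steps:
(16874 + 17719)/(-26421) - 36519/19879 = 34593*(-1/26421) - 36519*1/19879 = -11531/8807 - 36519/19879 = -550847582/175074353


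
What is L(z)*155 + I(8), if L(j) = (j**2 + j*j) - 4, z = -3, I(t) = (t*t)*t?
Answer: 2682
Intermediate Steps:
I(t) = t**3 (I(t) = t**2*t = t**3)
L(j) = -4 + 2*j**2 (L(j) = (j**2 + j**2) - 4 = 2*j**2 - 4 = -4 + 2*j**2)
L(z)*155 + I(8) = (-4 + 2*(-3)**2)*155 + 8**3 = (-4 + 2*9)*155 + 512 = (-4 + 18)*155 + 512 = 14*155 + 512 = 2170 + 512 = 2682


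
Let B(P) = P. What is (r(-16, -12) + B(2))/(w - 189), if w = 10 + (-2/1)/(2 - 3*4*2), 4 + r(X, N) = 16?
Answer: -77/984 ≈ -0.078252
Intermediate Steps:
r(X, N) = 12 (r(X, N) = -4 + 16 = 12)
w = 111/11 (w = 10 + (-2*1)/(2 - 12*2) = 10 - 2/(2 - 24) = 10 - 2/(-22) = 10 - 1/22*(-2) = 10 + 1/11 = 111/11 ≈ 10.091)
(r(-16, -12) + B(2))/(w - 189) = (12 + 2)/(111/11 - 189) = 14/(-1968/11) = 14*(-11/1968) = -77/984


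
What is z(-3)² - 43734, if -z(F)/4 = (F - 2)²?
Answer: -33734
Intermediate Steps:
z(F) = -4*(-2 + F)² (z(F) = -4*(F - 2)² = -4*(-2 + F)²)
z(-3)² - 43734 = (-4*(-2 - 3)²)² - 43734 = (-4*(-5)²)² - 43734 = (-4*25)² - 43734 = (-100)² - 43734 = 10000 - 43734 = -33734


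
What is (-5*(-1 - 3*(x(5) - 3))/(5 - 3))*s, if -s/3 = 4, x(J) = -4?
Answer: 600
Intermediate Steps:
s = -12 (s = -3*4 = -12)
(-5*(-1 - 3*(x(5) - 3))/(5 - 3))*s = -5*(-1 - 3*(-4 - 3))/(5 - 3)*(-12) = -5*(-1 - 3*(-7))/2*(-12) = -5*(-1 + 21)/2*(-12) = -100/2*(-12) = -5*10*(-12) = -50*(-12) = 600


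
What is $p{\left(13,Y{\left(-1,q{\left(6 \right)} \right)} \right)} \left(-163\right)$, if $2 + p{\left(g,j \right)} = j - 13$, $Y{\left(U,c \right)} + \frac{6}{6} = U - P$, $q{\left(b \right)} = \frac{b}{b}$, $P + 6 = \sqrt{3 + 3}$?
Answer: $1793 + 163 \sqrt{6} \approx 2192.3$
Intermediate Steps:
$P = -6 + \sqrt{6}$ ($P = -6 + \sqrt{3 + 3} = -6 + \sqrt{6} \approx -3.5505$)
$q{\left(b \right)} = 1$
$Y{\left(U,c \right)} = 5 + U - \sqrt{6}$ ($Y{\left(U,c \right)} = -1 - \left(-6 + \sqrt{6} - U\right) = -1 + \left(U + \left(6 - \sqrt{6}\right)\right) = -1 + \left(6 + U - \sqrt{6}\right) = 5 + U - \sqrt{6}$)
$p{\left(g,j \right)} = -15 + j$ ($p{\left(g,j \right)} = -2 + \left(j - 13\right) = -2 + \left(-13 + j\right) = -15 + j$)
$p{\left(13,Y{\left(-1,q{\left(6 \right)} \right)} \right)} \left(-163\right) = \left(-15 - \left(-4 + \sqrt{6}\right)\right) \left(-163\right) = \left(-15 + \left(4 - \sqrt{6}\right)\right) \left(-163\right) = \left(-11 - \sqrt{6}\right) \left(-163\right) = 1793 + 163 \sqrt{6}$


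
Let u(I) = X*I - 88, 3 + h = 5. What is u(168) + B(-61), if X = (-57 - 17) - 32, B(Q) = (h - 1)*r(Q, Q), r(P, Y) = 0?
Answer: -17896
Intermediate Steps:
h = 2 (h = -3 + 5 = 2)
B(Q) = 0 (B(Q) = (2 - 1)*0 = 1*0 = 0)
X = -106 (X = -74 - 32 = -106)
u(I) = -88 - 106*I (u(I) = -106*I - 88 = -88 - 106*I)
u(168) + B(-61) = (-88 - 106*168) + 0 = (-88 - 17808) + 0 = -17896 + 0 = -17896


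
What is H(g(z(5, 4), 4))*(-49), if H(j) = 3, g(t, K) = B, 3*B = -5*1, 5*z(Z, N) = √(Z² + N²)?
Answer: -147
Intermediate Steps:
z(Z, N) = √(N² + Z²)/5 (z(Z, N) = √(Z² + N²)/5 = √(N² + Z²)/5)
B = -5/3 (B = (-5*1)/3 = (⅓)*(-5) = -5/3 ≈ -1.6667)
g(t, K) = -5/3
H(g(z(5, 4), 4))*(-49) = 3*(-49) = -147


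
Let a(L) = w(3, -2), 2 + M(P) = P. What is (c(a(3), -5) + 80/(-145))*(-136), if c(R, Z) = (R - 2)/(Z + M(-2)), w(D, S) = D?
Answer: 23528/261 ≈ 90.146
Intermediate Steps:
M(P) = -2 + P
a(L) = 3
c(R, Z) = (-2 + R)/(-4 + Z) (c(R, Z) = (R - 2)/(Z + (-2 - 2)) = (-2 + R)/(Z - 4) = (-2 + R)/(-4 + Z))
(c(a(3), -5) + 80/(-145))*(-136) = ((-2 + 3)/(-4 - 5) + 80/(-145))*(-136) = (1/(-9) + 80*(-1/145))*(-136) = (-1/9*1 - 16/29)*(-136) = (-1/9 - 16/29)*(-136) = -173/261*(-136) = 23528/261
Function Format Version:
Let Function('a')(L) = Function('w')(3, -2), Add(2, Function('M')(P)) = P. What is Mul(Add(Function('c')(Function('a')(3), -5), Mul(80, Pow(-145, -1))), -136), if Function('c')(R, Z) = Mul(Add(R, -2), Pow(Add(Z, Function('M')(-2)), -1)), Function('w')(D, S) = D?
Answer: Rational(23528, 261) ≈ 90.146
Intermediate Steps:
Function('M')(P) = Add(-2, P)
Function('a')(L) = 3
Function('c')(R, Z) = Mul(Pow(Add(-4, Z), -1), Add(-2, R)) (Function('c')(R, Z) = Mul(Add(R, -2), Pow(Add(Z, Add(-2, -2)), -1)) = Mul(Add(-2, R), Pow(Add(Z, -4), -1)) = Mul(Add(-2, R), Pow(Add(-4, Z), -1)) = Mul(Pow(Add(-4, Z), -1), Add(-2, R)))
Mul(Add(Function('c')(Function('a')(3), -5), Mul(80, Pow(-145, -1))), -136) = Mul(Add(Mul(Pow(Add(-4, -5), -1), Add(-2, 3)), Mul(80, Pow(-145, -1))), -136) = Mul(Add(Mul(Pow(-9, -1), 1), Mul(80, Rational(-1, 145))), -136) = Mul(Add(Mul(Rational(-1, 9), 1), Rational(-16, 29)), -136) = Mul(Add(Rational(-1, 9), Rational(-16, 29)), -136) = Mul(Rational(-173, 261), -136) = Rational(23528, 261)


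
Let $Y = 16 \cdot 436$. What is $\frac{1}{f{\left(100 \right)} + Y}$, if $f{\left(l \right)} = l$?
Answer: $\frac{1}{7076} \approx 0.00014132$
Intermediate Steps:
$Y = 6976$
$\frac{1}{f{\left(100 \right)} + Y} = \frac{1}{100 + 6976} = \frac{1}{7076}$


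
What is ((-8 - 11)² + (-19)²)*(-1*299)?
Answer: -215878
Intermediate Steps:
((-8 - 11)² + (-19)²)*(-1*299) = ((-19)² + 361)*(-299) = (361 + 361)*(-299) = 722*(-299) = -215878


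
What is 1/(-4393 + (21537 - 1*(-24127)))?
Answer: 1/41271 ≈ 2.4230e-5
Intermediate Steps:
1/(-4393 + (21537 - 1*(-24127))) = 1/(-4393 + (21537 + 24127)) = 1/(-4393 + 45664) = 1/41271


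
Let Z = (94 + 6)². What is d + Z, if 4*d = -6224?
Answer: 8444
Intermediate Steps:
Z = 10000 (Z = 100² = 10000)
d = -1556 (d = (¼)*(-6224) = -1556)
d + Z = -1556 + 10000 = 8444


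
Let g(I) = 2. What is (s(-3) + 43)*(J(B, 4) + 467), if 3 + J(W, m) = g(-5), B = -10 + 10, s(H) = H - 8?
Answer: 14912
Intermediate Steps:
s(H) = -8 + H
B = 0
J(W, m) = -1 (J(W, m) = -3 + 2 = -1)
(s(-3) + 43)*(J(B, 4) + 467) = ((-8 - 3) + 43)*(-1 + 467) = (-11 + 43)*466 = 32*466 = 14912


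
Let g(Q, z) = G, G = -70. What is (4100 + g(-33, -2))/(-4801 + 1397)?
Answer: -2015/1702 ≈ -1.1839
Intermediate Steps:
g(Q, z) = -70
(4100 + g(-33, -2))/(-4801 + 1397) = (4100 - 70)/(-4801 + 1397) = 4030/(-3404) = 4030*(-1/3404) = -2015/1702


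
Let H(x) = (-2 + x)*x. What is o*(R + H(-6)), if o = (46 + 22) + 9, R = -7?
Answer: 3157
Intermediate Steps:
H(x) = x*(-2 + x)
o = 77 (o = 68 + 9 = 77)
o*(R + H(-6)) = 77*(-7 - 6*(-2 - 6)) = 77*(-7 - 6*(-8)) = 77*(-7 + 48) = 77*41 = 3157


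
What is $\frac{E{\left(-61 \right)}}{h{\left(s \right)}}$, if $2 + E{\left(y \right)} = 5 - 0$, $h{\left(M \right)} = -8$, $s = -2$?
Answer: $- \frac{3}{8} \approx -0.375$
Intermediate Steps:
$E{\left(y \right)} = 3$ ($E{\left(y \right)} = -2 + \left(5 - 0\right) = -2 + \left(5 + 0\right) = -2 + 5 = 3$)
$\frac{E{\left(-61 \right)}}{h{\left(s \right)}} = \frac{3}{-8} = 3 \left(- \frac{1}{8}\right) = - \frac{3}{8}$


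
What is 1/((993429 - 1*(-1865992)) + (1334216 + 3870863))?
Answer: 1/8064500 ≈ 1.2400e-7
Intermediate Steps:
1/((993429 - 1*(-1865992)) + (1334216 + 3870863)) = 1/((993429 + 1865992) + 5205079) = 1/(2859421 + 5205079) = 1/8064500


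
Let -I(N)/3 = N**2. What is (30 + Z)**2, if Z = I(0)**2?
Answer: 900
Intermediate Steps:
I(N) = -3*N**2
Z = 0 (Z = (-3*0**2)**2 = (-3*0)**2 = 0**2 = 0)
(30 + Z)**2 = (30 + 0)**2 = 30**2 = 900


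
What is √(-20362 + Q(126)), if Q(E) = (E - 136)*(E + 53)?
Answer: 2*I*√5538 ≈ 148.84*I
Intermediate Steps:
Q(E) = (-136 + E)*(53 + E)
√(-20362 + Q(126)) = √(-20362 + (-7208 + 126² - 83*126)) = √(-20362 + (-7208 + 15876 - 10458)) = √(-20362 - 1790) = √(-22152) = 2*I*√5538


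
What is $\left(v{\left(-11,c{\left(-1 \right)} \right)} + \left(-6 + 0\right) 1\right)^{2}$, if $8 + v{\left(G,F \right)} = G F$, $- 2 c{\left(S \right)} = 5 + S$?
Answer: $64$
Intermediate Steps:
$c{\left(S \right)} = - \frac{5}{2} - \frac{S}{2}$ ($c{\left(S \right)} = - \frac{5 + S}{2} = - \frac{5}{2} - \frac{S}{2}$)
$v{\left(G,F \right)} = -8 + F G$ ($v{\left(G,F \right)} = -8 + G F = -8 + F G$)
$\left(v{\left(-11,c{\left(-1 \right)} \right)} + \left(-6 + 0\right) 1\right)^{2} = \left(\left(-8 + \left(- \frac{5}{2} - - \frac{1}{2}\right) \left(-11\right)\right) + \left(-6 + 0\right) 1\right)^{2} = \left(\left(-8 + \left(- \frac{5}{2} + \frac{1}{2}\right) \left(-11\right)\right) - 6\right)^{2} = \left(\left(-8 - -22\right) - 6\right)^{2} = \left(\left(-8 + 22\right) - 6\right)^{2} = \left(14 - 6\right)^{2} = 8^{2} = 64$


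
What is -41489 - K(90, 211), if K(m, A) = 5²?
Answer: -41514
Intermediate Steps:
K(m, A) = 25
-41489 - K(90, 211) = -41489 - 1*25 = -41489 - 25 = -41514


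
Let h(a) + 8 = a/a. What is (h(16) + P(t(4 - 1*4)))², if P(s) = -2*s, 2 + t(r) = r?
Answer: 9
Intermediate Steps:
t(r) = -2 + r
h(a) = -7 (h(a) = -8 + a/a = -8 + 1 = -7)
(h(16) + P(t(4 - 1*4)))² = (-7 - 2*(-2 + (4 - 1*4)))² = (-7 - 2*(-2 + (4 - 4)))² = (-7 - 2*(-2 + 0))² = (-7 - 2*(-2))² = (-7 + 4)² = (-3)² = 9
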